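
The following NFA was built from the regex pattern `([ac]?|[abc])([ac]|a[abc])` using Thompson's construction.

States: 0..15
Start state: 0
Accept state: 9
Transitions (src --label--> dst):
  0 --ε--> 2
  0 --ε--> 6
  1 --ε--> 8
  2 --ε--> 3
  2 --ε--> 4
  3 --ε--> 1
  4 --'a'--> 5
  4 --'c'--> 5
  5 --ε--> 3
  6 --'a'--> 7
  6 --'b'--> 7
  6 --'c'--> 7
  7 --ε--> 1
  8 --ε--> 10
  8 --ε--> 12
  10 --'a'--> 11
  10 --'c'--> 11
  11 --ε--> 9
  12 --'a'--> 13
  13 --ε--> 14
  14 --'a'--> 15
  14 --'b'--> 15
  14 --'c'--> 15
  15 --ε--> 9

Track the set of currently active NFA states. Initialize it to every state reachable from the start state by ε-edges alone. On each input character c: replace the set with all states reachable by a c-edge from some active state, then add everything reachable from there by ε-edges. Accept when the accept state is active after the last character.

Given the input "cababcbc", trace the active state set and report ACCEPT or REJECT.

initial (ε-close {0}): {0,1,2,3,4,6,8,10,12}
'c' @ 1: {1,3,5,7,8,9,10,11,12}  (accept∈set)
'a' @ 2: {9,11,13,14}  (accept∈set)
'b' @ 3: {9,15}  (accept∈set)
'a' @ 4: {}  — state set empty
rest 'bcbc' ignored (set empty)
after full input: {}  (accept=9 not in)

Answer: REJECT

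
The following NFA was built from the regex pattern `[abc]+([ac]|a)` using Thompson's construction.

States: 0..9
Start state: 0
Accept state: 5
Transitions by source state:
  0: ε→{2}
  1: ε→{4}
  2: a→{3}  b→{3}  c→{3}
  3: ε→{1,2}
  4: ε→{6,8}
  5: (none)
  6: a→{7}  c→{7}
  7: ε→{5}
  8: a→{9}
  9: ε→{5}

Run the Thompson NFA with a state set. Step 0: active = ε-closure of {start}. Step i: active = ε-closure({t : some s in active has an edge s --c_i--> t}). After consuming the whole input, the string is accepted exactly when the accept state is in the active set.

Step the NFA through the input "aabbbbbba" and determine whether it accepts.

Answer: ACCEPT

Steps:
S₀ = ε-closure({0}) = {0,2}
'a' @ 1: {1,2,3,4,6,8}
'a' @ 2: {1,2,3,4,5,6,7,8,9}  (accept∈set)
'b' @ 3: {1,2,3,4,6,8}
'b' @ 4: {1,2,3,4,6,8}
'b' @ 5: {1,2,3,4,6,8}
'b' @ 6: {1,2,3,4,6,8}
'b' @ 7: {1,2,3,4,6,8}
'b' @ 8: {1,2,3,4,6,8}
'a' @ 9: {1,2,3,4,5,6,7,8,9}  (accept∈set)
final: {1,2,3,4,5,6,7,8,9}; accept 5 in set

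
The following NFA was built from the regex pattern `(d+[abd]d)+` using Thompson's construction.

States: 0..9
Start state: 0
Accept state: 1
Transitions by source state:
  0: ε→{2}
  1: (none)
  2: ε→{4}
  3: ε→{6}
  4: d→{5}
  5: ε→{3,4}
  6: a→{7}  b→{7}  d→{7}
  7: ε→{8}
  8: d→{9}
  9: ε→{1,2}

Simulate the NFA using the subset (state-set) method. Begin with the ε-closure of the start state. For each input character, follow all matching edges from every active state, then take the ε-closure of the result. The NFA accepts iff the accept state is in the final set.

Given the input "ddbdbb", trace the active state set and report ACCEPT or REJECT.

S₀ = ε-closure({0}) = {0,2,4}
'd' @ 1: {3,4,5,6}
'd' @ 2: {3,4,5,6,7,8}
'b' @ 3: {7,8}
'd' @ 4: {1,2,4,9}  ✓accept
'b' @ 5: {}  — dead — no transitions
rest 'b' ignored (set empty)
end set {} — state 1 not in

Answer: REJECT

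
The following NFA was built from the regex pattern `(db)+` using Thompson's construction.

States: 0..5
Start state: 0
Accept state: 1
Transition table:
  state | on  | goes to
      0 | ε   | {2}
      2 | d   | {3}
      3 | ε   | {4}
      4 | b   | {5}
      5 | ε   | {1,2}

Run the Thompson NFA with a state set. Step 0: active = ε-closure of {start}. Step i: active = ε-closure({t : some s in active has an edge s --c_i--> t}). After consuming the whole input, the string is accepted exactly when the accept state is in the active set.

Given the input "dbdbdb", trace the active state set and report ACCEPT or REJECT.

Answer: ACCEPT

Steps:
start: ε-closure({0}) = {0,2}
'd' @ 1: {3,4}
'b' @ 2: {1,2,5}  (accept∈set)
'd' @ 3: {3,4}
'b' @ 4: {1,2,5}  (accept∈set)
'd' @ 5: {3,4}
'b' @ 6: {1,2,5}  (accept∈set)
after full input: {1,2,5}  (accept=1 in)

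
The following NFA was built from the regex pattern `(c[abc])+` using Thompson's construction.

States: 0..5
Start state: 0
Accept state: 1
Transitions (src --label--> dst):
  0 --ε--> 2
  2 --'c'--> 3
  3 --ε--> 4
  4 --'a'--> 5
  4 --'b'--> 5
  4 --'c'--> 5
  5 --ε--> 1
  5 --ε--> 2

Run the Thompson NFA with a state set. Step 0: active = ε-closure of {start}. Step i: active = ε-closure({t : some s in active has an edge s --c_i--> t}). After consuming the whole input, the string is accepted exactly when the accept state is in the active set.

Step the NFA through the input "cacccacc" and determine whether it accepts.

S₀ = ε-closure({0}) = {0,2}
'c' @ 1: {3,4}
'a' @ 2: {1,2,5}  ✓accept
'c' @ 3: {3,4}
'c' @ 4: {1,2,5}  ✓accept
'c' @ 5: {3,4}
'a' @ 6: {1,2,5}  ✓accept
'c' @ 7: {3,4}
'c' @ 8: {1,2,5}  ✓accept
after full input: {1,2,5}  (accept=1 in)

Answer: ACCEPT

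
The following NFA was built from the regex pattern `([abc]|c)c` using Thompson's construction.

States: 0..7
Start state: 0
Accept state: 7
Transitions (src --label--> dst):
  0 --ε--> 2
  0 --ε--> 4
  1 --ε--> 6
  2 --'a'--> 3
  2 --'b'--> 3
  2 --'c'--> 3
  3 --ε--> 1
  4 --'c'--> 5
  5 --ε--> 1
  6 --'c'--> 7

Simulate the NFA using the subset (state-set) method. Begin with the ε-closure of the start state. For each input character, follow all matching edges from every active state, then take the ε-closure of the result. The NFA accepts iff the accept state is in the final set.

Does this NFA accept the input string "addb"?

S₀ = ε-closure({0}) = {0,2,4}
'a' @ 1: {1,3,6}
'd' @ 2: {}  — state set empty
rest 'db' ignored (set empty)
end set {} — state 7 not in

Answer: REJECT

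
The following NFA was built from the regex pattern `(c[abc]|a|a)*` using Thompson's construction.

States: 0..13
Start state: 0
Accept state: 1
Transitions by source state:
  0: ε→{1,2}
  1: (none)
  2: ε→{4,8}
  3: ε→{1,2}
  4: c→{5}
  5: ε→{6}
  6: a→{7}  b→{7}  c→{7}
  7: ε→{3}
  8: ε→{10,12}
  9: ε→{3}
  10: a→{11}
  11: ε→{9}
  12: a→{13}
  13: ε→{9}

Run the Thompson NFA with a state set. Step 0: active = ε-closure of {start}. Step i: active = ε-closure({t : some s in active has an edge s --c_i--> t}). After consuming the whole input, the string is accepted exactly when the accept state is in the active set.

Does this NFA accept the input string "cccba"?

Answer: ACCEPT

Derivation:
S₀ = ε-closure({0}) = {0,1,2,4,8,10,12}
'c' @ 1: {5,6}
'c' @ 2: {1,2,3,4,7,8,10,12}  (accept∈set)
'c' @ 3: {5,6}
'b' @ 4: {1,2,3,4,7,8,10,12}  (accept∈set)
'a' @ 5: {1,2,3,4,8,9,10,11,12,13}  (accept∈set)
after full input: {1,2,3,4,8,9,10,11,12,13}  (accept=1 in)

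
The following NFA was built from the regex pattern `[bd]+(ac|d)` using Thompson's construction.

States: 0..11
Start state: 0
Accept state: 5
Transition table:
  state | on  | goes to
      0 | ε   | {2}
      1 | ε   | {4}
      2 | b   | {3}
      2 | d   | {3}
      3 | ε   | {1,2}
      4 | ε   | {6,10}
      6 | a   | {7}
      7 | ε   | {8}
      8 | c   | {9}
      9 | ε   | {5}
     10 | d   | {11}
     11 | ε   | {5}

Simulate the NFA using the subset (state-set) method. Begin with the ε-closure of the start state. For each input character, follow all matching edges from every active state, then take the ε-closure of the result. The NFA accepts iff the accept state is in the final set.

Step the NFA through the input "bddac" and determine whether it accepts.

S₀ = ε-closure({0}) = {0,2}
'b' @ 1: {1,2,3,4,6,10}
'd' @ 2: {1,2,3,4,5,6,10,11}  (accept∈set)
'd' @ 3: {1,2,3,4,5,6,10,11}  (accept∈set)
'a' @ 4: {7,8}
'c' @ 5: {5,9}  (accept∈set)
final: {5,9}; accept 5 in set

Answer: ACCEPT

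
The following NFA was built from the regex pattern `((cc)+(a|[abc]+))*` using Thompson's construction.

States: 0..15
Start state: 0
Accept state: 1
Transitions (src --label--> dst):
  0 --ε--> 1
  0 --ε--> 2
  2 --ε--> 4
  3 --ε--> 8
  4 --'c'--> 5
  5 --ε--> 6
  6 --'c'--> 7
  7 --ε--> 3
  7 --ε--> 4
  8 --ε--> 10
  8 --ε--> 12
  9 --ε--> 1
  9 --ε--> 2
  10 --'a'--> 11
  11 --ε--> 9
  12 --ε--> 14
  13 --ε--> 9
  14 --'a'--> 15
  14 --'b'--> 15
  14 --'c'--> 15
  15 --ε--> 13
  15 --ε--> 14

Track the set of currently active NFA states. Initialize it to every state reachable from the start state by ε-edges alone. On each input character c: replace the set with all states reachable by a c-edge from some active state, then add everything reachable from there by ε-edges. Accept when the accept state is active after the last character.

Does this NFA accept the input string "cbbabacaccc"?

Answer: REJECT

Steps:
initial (ε-close {0}): {0,1,2,4}
'c' @ 1: {5,6}
'b' @ 2: {}  — state set empty
rest 'babacaccc' ignored (set empty)
end set {} — state 1 not in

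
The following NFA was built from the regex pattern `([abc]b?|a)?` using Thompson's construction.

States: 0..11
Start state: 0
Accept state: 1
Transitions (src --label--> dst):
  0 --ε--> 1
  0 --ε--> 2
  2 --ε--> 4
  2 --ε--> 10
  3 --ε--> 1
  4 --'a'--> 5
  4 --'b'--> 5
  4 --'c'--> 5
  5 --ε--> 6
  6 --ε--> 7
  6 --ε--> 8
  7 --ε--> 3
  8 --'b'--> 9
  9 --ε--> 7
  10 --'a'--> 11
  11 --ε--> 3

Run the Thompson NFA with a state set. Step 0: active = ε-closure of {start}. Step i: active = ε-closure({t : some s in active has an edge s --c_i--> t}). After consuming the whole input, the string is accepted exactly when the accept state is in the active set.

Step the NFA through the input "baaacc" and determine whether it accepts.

Answer: REJECT

Derivation:
initial (ε-close {0}): {0,1,2,4,10}
'b' @ 1: {1,3,5,6,7,8}  (accept∈set)
'a' @ 2: {}  — state set empty
rest 'aacc' ignored (set empty)
final: {}; accept 1 not in set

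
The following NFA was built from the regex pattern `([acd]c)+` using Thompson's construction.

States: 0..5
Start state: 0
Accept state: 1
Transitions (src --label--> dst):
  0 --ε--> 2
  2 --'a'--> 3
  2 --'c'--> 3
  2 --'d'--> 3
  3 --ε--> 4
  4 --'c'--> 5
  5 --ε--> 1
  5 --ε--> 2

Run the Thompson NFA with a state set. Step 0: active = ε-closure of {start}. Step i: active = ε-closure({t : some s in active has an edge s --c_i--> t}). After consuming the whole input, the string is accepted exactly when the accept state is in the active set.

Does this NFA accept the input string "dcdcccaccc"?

Answer: ACCEPT

Trace:
S₀ = ε-closure({0}) = {0,2}
'd' @ 1: {3,4}
'c' @ 2: {1,2,5}  ✓accept
'd' @ 3: {3,4}
'c' @ 4: {1,2,5}  ✓accept
'c' @ 5: {3,4}
'c' @ 6: {1,2,5}  ✓accept
'a' @ 7: {3,4}
'c' @ 8: {1,2,5}  ✓accept
'c' @ 9: {3,4}
'c' @ 10: {1,2,5}  ✓accept
after full input: {1,2,5}  (accept=1 in)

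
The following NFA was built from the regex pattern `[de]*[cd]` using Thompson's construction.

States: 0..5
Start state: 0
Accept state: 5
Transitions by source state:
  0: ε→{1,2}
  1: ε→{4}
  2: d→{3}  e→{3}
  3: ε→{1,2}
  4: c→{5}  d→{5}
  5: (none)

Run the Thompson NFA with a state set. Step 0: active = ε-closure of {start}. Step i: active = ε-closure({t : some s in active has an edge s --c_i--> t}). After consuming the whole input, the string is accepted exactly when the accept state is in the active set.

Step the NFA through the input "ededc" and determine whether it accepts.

start: ε-closure({0}) = {0,1,2,4}
'e' @ 1: {1,2,3,4}
'd' @ 2: {1,2,3,4,5}  (accept∈set)
'e' @ 3: {1,2,3,4}
'd' @ 4: {1,2,3,4,5}  (accept∈set)
'c' @ 5: {5}  (accept∈set)
end set {5} — state 5 in

Answer: ACCEPT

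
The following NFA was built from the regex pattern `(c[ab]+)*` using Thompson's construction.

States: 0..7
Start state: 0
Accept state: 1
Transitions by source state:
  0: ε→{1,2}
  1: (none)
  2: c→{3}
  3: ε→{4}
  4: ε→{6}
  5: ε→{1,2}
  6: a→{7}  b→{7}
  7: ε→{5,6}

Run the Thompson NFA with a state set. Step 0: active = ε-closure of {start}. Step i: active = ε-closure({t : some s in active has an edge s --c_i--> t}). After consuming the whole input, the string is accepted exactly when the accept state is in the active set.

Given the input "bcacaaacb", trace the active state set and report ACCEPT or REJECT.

start: ε-closure({0}) = {0,1,2}
'b' @ 1: {}  — dead — no transitions
rest 'cacaaacb' ignored (set empty)
after full input: {}  (accept=1 not in)

Answer: REJECT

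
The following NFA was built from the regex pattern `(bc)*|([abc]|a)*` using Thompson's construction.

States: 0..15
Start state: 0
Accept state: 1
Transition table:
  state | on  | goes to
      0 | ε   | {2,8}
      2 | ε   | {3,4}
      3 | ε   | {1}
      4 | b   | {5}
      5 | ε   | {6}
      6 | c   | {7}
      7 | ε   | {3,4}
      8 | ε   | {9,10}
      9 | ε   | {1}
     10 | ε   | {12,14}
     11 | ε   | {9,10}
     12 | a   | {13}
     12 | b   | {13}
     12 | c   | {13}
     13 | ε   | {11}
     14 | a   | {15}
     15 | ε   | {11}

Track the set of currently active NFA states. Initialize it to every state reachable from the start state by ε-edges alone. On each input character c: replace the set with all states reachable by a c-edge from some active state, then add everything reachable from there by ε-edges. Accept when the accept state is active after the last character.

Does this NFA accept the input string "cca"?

Answer: ACCEPT

Steps:
start: ε-closure({0}) = {0,1,2,3,4,8,9,10,12,14}
'c' @ 1: {1,9,10,11,12,13,14}  [accepting]
'c' @ 2: {1,9,10,11,12,13,14}  [accepting]
'a' @ 3: {1,9,10,11,12,13,14,15}  [accepting]
end set {1,9,10,11,12,13,14,15} — state 1 in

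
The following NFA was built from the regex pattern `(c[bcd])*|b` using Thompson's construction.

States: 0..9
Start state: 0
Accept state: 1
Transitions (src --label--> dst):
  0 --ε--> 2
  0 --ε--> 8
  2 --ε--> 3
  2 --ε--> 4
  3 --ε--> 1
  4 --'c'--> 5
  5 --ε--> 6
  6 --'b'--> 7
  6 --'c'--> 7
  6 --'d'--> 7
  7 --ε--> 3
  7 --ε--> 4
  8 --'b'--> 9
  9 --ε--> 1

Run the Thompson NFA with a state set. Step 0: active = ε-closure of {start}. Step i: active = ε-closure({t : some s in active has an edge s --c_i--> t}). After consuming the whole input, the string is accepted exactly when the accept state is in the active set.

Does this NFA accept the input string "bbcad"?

start: ε-closure({0}) = {0,1,2,3,4,8}
'b' @ 1: {1,9}  [accepting]
'b' @ 2: {}  — dead — no transitions
rest 'cad' ignored (set empty)
end set {} — state 1 not in

Answer: REJECT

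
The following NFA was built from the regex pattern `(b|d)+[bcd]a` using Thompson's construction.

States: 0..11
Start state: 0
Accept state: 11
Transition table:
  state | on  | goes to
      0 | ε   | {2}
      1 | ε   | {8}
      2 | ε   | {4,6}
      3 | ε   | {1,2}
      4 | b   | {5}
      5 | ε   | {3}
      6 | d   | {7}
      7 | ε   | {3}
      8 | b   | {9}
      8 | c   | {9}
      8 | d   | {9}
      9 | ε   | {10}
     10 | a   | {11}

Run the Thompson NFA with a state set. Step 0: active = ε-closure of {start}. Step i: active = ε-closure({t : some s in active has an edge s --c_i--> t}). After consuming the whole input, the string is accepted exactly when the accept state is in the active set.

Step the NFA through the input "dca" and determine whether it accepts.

Answer: ACCEPT

Trace:
S₀ = ε-closure({0}) = {0,2,4,6}
'd' @ 1: {1,2,3,4,6,7,8}
'c' @ 2: {9,10}
'a' @ 3: {11}  (accept∈set)
end set {11} — state 11 in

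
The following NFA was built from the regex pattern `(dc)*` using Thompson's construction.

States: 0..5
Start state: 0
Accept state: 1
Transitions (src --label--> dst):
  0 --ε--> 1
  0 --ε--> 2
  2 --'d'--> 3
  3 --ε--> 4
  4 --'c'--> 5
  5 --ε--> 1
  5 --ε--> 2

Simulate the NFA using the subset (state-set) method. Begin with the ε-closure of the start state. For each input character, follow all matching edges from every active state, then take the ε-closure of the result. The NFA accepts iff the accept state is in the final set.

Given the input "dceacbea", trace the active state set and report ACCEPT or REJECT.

Answer: REJECT

Steps:
S₀ = ε-closure({0}) = {0,1,2}
'd' @ 1: {3,4}
'c' @ 2: {1,2,5}  ✓accept
'e' @ 3: {}  — no active states
rest 'acbea' ignored (set empty)
after full input: {}  (accept=1 not in)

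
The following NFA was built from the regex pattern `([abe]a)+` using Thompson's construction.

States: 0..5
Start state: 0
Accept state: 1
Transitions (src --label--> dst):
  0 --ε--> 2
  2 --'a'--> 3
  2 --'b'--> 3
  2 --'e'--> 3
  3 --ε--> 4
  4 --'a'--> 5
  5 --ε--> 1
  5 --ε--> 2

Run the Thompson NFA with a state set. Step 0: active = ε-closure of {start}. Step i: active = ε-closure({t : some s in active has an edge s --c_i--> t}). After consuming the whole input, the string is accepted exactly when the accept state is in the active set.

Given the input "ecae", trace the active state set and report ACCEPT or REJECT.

S₀ = ε-closure({0}) = {0,2}
'e' @ 1: {3,4}
'c' @ 2: {}  — state set empty
rest 'ae' ignored (set empty)
end set {} — state 1 not in

Answer: REJECT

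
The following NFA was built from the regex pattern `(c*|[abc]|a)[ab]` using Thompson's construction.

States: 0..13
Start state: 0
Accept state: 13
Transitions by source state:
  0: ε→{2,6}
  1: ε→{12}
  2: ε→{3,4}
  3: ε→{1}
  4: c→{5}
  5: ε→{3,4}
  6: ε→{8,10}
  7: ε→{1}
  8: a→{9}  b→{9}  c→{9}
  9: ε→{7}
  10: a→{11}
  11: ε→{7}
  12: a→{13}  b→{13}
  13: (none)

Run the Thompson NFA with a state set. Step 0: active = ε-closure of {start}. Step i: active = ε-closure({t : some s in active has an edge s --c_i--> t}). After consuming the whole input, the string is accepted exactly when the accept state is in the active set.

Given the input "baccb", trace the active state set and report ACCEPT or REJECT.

Answer: REJECT

Trace:
start: ε-closure({0}) = {0,1,2,3,4,6,8,10,12}
'b' @ 1: {1,7,9,12,13}  ✓accept
'a' @ 2: {13}  ✓accept
'c' @ 3: {}  — state set empty
rest 'cb' ignored (set empty)
after full input: {}  (accept=13 not in)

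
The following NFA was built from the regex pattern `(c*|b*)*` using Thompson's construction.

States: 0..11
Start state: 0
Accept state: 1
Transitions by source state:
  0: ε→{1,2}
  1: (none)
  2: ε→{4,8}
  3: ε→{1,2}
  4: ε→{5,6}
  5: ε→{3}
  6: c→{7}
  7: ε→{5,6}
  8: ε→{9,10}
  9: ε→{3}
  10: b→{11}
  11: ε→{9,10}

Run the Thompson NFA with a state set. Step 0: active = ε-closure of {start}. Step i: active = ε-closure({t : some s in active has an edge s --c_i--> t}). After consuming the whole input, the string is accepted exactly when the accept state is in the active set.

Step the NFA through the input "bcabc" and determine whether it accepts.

S₀ = ε-closure({0}) = {0,1,2,3,4,5,6,8,9,10}
'b' @ 1: {1,2,3,4,5,6,8,9,10,11}  ✓accept
'c' @ 2: {1,2,3,4,5,6,7,8,9,10}  ✓accept
'a' @ 3: {}  — state set empty
rest 'bc' ignored (set empty)
after full input: {}  (accept=1 not in)

Answer: REJECT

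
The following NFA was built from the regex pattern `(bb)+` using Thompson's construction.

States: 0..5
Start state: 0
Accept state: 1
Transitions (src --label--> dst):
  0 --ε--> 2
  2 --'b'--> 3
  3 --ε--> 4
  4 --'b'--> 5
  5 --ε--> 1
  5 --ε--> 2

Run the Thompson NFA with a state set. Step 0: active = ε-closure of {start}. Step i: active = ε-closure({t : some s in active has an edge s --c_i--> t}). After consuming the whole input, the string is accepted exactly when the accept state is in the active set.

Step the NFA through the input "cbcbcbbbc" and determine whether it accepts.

Answer: REJECT

Trace:
S₀ = ε-closure({0}) = {0,2}
'c' @ 1: {}  — dead — no transitions
rest 'bcbcbbbc' ignored (set empty)
after full input: {}  (accept=1 not in)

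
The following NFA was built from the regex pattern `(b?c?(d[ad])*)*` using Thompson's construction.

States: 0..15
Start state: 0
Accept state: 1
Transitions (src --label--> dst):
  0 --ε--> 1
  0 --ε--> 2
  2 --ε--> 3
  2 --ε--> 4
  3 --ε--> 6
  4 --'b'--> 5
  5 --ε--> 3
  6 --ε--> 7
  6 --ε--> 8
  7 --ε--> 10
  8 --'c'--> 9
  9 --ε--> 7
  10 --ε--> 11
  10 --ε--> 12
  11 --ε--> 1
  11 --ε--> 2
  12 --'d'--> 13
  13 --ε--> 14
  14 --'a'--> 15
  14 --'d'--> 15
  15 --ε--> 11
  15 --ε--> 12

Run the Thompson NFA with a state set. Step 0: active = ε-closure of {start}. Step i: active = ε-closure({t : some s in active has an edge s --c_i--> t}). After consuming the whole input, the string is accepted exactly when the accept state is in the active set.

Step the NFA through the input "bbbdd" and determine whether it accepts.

start: ε-closure({0}) = {0,1,2,3,4,6,7,8,10,11,12}
'b' @ 1: {1,2,3,4,5,6,7,8,10,11,12}  (accept∈set)
'b' @ 2: {1,2,3,4,5,6,7,8,10,11,12}  (accept∈set)
'b' @ 3: {1,2,3,4,5,6,7,8,10,11,12}  (accept∈set)
'd' @ 4: {13,14}
'd' @ 5: {1,2,3,4,6,7,8,10,11,12,15}  (accept∈set)
final: {1,2,3,4,6,7,8,10,11,12,15}; accept 1 in set

Answer: ACCEPT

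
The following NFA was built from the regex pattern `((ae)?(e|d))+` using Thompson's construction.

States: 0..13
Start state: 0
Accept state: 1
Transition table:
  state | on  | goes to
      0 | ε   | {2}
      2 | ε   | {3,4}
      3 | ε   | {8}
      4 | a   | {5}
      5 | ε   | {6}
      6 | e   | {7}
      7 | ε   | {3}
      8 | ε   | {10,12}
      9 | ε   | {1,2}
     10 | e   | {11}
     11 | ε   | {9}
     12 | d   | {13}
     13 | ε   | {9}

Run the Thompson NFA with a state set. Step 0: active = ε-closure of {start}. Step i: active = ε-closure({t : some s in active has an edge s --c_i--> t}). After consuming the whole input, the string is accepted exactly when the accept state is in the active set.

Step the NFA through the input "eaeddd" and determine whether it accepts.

Answer: ACCEPT

Derivation:
initial (ε-close {0}): {0,2,3,4,8,10,12}
'e' @ 1: {1,2,3,4,8,9,10,11,12}  ✓accept
'a' @ 2: {5,6}
'e' @ 3: {3,7,8,10,12}
'd' @ 4: {1,2,3,4,8,9,10,12,13}  ✓accept
'd' @ 5: {1,2,3,4,8,9,10,12,13}  ✓accept
'd' @ 6: {1,2,3,4,8,9,10,12,13}  ✓accept
final: {1,2,3,4,8,9,10,12,13}; accept 1 in set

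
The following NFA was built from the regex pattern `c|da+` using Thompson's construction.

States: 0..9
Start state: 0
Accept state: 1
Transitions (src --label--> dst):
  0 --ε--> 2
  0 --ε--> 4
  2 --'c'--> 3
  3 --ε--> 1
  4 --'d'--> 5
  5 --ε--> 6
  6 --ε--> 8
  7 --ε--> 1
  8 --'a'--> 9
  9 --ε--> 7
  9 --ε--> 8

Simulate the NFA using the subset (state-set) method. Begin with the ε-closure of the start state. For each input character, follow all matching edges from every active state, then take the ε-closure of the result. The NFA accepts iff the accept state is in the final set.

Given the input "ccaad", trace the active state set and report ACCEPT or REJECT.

Answer: REJECT

Steps:
initial (ε-close {0}): {0,2,4}
'c' @ 1: {1,3}  ✓accept
'c' @ 2: {}  — dead — no transitions
rest 'aad' ignored (set empty)
final: {}; accept 1 not in set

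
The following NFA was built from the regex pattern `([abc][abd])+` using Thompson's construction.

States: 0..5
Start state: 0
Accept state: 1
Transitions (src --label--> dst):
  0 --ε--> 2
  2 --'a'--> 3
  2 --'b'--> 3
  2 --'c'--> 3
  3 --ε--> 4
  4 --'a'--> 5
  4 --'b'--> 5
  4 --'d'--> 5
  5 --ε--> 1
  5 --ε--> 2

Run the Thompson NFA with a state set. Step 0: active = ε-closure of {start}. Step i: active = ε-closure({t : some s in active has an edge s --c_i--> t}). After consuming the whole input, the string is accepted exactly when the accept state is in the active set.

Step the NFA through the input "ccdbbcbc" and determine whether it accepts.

initial (ε-close {0}): {0,2}
'c' @ 1: {3,4}
'c' @ 2: {}  — dead — no transitions
rest 'dbbcbc' ignored (set empty)
after full input: {}  (accept=1 not in)

Answer: REJECT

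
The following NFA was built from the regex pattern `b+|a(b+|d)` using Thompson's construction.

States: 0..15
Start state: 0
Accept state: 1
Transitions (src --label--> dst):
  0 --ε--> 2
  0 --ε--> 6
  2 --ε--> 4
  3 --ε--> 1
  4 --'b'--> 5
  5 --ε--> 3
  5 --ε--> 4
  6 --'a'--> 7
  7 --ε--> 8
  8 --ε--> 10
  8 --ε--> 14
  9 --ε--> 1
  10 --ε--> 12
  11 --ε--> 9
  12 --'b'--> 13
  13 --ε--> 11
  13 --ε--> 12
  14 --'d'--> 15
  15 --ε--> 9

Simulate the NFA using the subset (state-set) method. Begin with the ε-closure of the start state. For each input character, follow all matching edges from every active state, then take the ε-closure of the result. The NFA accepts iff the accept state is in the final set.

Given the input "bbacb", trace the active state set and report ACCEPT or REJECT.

initial (ε-close {0}): {0,2,4,6}
'b' @ 1: {1,3,4,5}  (accept∈set)
'b' @ 2: {1,3,4,5}  (accept∈set)
'a' @ 3: {}  — no active states
rest 'cb' ignored (set empty)
end set {} — state 1 not in

Answer: REJECT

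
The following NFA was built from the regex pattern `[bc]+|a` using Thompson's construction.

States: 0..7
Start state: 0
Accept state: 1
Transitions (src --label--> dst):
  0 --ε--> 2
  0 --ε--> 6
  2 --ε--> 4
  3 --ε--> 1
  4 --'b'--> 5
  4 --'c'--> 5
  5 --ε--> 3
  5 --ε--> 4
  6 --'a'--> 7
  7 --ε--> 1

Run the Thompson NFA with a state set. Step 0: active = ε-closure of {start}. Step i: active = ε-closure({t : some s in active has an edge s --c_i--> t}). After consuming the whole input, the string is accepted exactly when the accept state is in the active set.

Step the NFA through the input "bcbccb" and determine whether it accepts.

start: ε-closure({0}) = {0,2,4,6}
'b' @ 1: {1,3,4,5}  (accept∈set)
'c' @ 2: {1,3,4,5}  (accept∈set)
'b' @ 3: {1,3,4,5}  (accept∈set)
'c' @ 4: {1,3,4,5}  (accept∈set)
'c' @ 5: {1,3,4,5}  (accept∈set)
'b' @ 6: {1,3,4,5}  (accept∈set)
after full input: {1,3,4,5}  (accept=1 in)

Answer: ACCEPT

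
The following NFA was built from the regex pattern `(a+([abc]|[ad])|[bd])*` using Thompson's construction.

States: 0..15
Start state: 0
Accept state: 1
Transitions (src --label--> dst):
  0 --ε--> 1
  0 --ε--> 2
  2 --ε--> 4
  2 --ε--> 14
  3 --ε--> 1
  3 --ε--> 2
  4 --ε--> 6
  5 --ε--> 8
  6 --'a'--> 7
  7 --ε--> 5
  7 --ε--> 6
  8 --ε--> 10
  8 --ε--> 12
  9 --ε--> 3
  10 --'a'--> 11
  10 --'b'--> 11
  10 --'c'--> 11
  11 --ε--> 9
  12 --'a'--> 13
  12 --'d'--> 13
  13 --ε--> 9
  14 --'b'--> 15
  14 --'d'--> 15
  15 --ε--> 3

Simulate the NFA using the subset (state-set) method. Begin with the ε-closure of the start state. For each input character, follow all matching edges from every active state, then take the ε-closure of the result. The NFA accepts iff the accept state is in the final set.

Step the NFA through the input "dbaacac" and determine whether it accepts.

S₀ = ε-closure({0}) = {0,1,2,4,6,14}
'd' @ 1: {1,2,3,4,6,14,15}  ✓accept
'b' @ 2: {1,2,3,4,6,14,15}  ✓accept
'a' @ 3: {5,6,7,8,10,12}
'a' @ 4: {1,2,3,4,5,6,7,8,9,10,11,12,13,14}  ✓accept
'c' @ 5: {1,2,3,4,6,9,11,14}  ✓accept
'a' @ 6: {5,6,7,8,10,12}
'c' @ 7: {1,2,3,4,6,9,11,14}  ✓accept
end set {1,2,3,4,6,9,11,14} — state 1 in

Answer: ACCEPT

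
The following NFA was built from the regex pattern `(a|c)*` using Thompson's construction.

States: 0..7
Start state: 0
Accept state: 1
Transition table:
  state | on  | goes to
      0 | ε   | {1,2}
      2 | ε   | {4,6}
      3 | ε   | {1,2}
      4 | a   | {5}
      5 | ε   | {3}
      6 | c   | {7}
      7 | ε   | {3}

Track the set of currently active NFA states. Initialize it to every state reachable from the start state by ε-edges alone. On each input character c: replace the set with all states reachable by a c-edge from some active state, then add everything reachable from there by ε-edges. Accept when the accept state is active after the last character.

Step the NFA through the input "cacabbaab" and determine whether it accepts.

Answer: REJECT

Steps:
initial (ε-close {0}): {0,1,2,4,6}
'c' @ 1: {1,2,3,4,6,7}  (accept∈set)
'a' @ 2: {1,2,3,4,5,6}  (accept∈set)
'c' @ 3: {1,2,3,4,6,7}  (accept∈set)
'a' @ 4: {1,2,3,4,5,6}  (accept∈set)
'b' @ 5: {}  — dead — no transitions
rest 'baab' ignored (set empty)
after full input: {}  (accept=1 not in)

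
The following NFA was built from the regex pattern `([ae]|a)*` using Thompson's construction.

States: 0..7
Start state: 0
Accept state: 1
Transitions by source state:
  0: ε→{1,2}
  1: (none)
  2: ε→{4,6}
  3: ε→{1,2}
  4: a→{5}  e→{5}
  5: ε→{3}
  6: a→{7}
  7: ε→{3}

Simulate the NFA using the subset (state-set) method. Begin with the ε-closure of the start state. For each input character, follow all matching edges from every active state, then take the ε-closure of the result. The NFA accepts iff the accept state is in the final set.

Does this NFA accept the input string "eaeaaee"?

initial (ε-close {0}): {0,1,2,4,6}
'e' @ 1: {1,2,3,4,5,6}  [accepting]
'a' @ 2: {1,2,3,4,5,6,7}  [accepting]
'e' @ 3: {1,2,3,4,5,6}  [accepting]
'a' @ 4: {1,2,3,4,5,6,7}  [accepting]
'a' @ 5: {1,2,3,4,5,6,7}  [accepting]
'e' @ 6: {1,2,3,4,5,6}  [accepting]
'e' @ 7: {1,2,3,4,5,6}  [accepting]
end set {1,2,3,4,5,6} — state 1 in

Answer: ACCEPT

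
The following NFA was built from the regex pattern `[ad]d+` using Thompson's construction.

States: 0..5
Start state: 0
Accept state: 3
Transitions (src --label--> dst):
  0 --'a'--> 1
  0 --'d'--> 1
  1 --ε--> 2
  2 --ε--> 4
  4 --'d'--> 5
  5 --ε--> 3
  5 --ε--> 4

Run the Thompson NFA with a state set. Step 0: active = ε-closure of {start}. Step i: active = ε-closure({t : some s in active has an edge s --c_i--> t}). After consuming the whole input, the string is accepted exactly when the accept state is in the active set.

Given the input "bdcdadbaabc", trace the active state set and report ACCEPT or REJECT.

Answer: REJECT

Trace:
start: ε-closure({0}) = {0}
'b' @ 1: {}  — dead — no transitions
rest 'dcdadbaabc' ignored (set empty)
after full input: {}  (accept=3 not in)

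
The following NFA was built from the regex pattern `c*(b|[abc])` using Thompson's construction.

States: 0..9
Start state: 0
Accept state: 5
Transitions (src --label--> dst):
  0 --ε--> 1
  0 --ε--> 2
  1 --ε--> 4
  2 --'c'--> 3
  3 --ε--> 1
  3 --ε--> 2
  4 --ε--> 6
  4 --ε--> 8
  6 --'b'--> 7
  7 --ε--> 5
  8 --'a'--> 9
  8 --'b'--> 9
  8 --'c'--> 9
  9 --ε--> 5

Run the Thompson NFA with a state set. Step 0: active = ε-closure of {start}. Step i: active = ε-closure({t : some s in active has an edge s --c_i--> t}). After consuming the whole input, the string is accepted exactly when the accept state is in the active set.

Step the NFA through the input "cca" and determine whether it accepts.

S₀ = ε-closure({0}) = {0,1,2,4,6,8}
'c' @ 1: {1,2,3,4,5,6,8,9}  [accepting]
'c' @ 2: {1,2,3,4,5,6,8,9}  [accepting]
'a' @ 3: {5,9}  [accepting]
final: {5,9}; accept 5 in set

Answer: ACCEPT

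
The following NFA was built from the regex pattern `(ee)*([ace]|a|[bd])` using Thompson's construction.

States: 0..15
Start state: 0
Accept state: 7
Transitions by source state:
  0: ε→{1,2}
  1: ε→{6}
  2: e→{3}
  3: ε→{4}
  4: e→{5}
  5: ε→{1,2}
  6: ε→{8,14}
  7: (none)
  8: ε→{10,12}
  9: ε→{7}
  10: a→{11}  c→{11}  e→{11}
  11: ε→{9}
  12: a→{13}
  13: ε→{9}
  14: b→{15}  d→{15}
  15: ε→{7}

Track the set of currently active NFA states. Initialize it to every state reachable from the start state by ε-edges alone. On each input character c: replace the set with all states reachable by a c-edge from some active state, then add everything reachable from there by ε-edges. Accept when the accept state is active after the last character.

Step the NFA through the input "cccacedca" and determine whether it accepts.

start: ε-closure({0}) = {0,1,2,6,8,10,12,14}
'c' @ 1: {7,9,11}  ✓accept
'c' @ 2: {}  — state set empty
rest 'cacedca' ignored (set empty)
final: {}; accept 7 not in set

Answer: REJECT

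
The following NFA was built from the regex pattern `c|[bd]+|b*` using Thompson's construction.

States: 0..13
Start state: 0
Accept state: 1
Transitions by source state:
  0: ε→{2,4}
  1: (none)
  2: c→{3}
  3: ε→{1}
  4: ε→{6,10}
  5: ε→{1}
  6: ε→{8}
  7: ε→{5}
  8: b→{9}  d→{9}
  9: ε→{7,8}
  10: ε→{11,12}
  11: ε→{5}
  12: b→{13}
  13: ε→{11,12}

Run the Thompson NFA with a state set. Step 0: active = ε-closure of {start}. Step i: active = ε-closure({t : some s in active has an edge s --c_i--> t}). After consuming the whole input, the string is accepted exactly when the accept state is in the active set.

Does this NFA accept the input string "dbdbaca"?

start: ε-closure({0}) = {0,1,2,4,5,6,8,10,11,12}
'd' @ 1: {1,5,7,8,9}  (accept∈set)
'b' @ 2: {1,5,7,8,9}  (accept∈set)
'd' @ 3: {1,5,7,8,9}  (accept∈set)
'b' @ 4: {1,5,7,8,9}  (accept∈set)
'a' @ 5: {}  — no active states
rest 'ca' ignored (set empty)
final: {}; accept 1 not in set

Answer: REJECT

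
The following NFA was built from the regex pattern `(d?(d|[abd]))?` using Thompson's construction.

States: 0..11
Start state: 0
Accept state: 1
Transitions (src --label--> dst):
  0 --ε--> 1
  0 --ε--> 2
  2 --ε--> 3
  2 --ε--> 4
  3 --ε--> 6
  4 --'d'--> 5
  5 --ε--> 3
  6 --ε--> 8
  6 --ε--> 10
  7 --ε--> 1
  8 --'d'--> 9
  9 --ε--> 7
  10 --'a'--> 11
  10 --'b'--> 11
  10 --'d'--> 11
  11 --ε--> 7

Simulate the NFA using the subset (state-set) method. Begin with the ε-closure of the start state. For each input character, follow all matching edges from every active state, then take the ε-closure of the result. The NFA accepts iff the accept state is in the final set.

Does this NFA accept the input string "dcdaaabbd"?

Answer: REJECT

Trace:
initial (ε-close {0}): {0,1,2,3,4,6,8,10}
'd' @ 1: {1,3,5,6,7,8,9,10,11}  ✓accept
'c' @ 2: {}  — no active states
rest 'daaabbd' ignored (set empty)
end set {} — state 1 not in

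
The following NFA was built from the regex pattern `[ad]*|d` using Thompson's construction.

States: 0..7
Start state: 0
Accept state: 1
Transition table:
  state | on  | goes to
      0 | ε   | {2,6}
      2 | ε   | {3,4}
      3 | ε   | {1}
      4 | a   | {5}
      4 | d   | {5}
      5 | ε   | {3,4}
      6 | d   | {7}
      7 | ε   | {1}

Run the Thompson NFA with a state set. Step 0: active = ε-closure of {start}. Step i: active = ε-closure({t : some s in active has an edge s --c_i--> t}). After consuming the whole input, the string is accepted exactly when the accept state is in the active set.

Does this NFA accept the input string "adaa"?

start: ε-closure({0}) = {0,1,2,3,4,6}
'a' @ 1: {1,3,4,5}  [accepting]
'd' @ 2: {1,3,4,5}  [accepting]
'a' @ 3: {1,3,4,5}  [accepting]
'a' @ 4: {1,3,4,5}  [accepting]
after full input: {1,3,4,5}  (accept=1 in)

Answer: ACCEPT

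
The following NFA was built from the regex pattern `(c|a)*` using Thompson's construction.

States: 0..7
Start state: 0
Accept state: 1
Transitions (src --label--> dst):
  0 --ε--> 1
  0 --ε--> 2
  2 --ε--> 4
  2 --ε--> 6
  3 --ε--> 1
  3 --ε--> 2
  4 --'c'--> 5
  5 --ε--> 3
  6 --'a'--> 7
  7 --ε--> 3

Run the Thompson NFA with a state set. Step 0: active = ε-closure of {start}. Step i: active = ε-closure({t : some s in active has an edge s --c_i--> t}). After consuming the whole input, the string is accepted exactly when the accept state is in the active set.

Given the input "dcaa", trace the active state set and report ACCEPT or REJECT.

initial (ε-close {0}): {0,1,2,4,6}
'd' @ 1: {}  — state set empty
rest 'caa' ignored (set empty)
final: {}; accept 1 not in set

Answer: REJECT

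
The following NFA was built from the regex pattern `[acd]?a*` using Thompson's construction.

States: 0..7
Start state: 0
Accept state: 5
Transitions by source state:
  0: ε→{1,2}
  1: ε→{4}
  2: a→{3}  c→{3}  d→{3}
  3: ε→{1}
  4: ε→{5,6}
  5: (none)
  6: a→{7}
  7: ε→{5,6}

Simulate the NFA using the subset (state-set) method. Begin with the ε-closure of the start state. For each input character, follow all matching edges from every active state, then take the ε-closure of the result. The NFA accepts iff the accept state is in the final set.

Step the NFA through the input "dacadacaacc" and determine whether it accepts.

Answer: REJECT

Trace:
initial (ε-close {0}): {0,1,2,4,5,6}
'd' @ 1: {1,3,4,5,6}  ✓accept
'a' @ 2: {5,6,7}  ✓accept
'c' @ 3: {}  — no active states
rest 'adacaacc' ignored (set empty)
after full input: {}  (accept=5 not in)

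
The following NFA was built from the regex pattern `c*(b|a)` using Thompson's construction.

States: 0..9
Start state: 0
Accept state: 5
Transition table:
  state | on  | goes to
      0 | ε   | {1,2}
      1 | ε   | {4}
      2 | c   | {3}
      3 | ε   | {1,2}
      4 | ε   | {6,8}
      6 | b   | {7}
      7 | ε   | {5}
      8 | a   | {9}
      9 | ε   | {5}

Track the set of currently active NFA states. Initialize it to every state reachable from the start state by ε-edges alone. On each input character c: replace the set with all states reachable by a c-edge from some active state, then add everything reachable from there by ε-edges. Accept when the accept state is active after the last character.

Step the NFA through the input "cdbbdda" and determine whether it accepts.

start: ε-closure({0}) = {0,1,2,4,6,8}
'c' @ 1: {1,2,3,4,6,8}
'd' @ 2: {}  — dead — no transitions
rest 'bbdda' ignored (set empty)
after full input: {}  (accept=5 not in)

Answer: REJECT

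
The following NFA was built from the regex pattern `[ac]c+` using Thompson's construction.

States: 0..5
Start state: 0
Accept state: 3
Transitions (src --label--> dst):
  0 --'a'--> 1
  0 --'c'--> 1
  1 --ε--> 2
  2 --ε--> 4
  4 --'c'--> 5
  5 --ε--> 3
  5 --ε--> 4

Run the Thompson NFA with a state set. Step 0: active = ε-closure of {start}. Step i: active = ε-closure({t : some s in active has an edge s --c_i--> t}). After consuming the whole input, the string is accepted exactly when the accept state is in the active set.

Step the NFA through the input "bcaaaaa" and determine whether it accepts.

S₀ = ε-closure({0}) = {0}
'b' @ 1: {}  — state set empty
rest 'caaaaa' ignored (set empty)
end set {} — state 3 not in

Answer: REJECT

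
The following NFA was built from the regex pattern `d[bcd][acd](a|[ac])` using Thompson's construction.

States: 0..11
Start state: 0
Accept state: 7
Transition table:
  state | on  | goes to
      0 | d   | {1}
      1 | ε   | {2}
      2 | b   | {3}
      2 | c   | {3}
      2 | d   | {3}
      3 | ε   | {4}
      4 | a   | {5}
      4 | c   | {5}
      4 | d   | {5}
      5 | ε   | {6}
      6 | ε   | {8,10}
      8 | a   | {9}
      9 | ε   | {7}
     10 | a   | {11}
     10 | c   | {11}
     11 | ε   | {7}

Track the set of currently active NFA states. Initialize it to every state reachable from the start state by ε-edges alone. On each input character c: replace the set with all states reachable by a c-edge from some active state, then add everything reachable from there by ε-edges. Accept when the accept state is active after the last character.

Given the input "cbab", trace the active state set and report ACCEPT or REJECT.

Answer: REJECT

Trace:
start: ε-closure({0}) = {0}
'c' @ 1: {}  — dead — no transitions
rest 'bab' ignored (set empty)
end set {} — state 7 not in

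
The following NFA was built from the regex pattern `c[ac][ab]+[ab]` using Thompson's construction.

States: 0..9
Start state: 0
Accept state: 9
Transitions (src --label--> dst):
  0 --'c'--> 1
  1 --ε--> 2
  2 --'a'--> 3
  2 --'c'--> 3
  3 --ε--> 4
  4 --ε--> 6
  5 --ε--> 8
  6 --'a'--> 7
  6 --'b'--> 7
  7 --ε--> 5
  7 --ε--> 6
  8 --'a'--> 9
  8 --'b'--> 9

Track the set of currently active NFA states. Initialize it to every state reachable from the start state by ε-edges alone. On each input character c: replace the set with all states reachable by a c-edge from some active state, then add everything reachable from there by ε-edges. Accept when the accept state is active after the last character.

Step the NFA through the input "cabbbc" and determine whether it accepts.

initial (ε-close {0}): {0}
'c' @ 1: {1,2}
'a' @ 2: {3,4,6}
'b' @ 3: {5,6,7,8}
'b' @ 4: {5,6,7,8,9}  ✓accept
'b' @ 5: {5,6,7,8,9}  ✓accept
'c' @ 6: {}  — no active states
end set {} — state 9 not in

Answer: REJECT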